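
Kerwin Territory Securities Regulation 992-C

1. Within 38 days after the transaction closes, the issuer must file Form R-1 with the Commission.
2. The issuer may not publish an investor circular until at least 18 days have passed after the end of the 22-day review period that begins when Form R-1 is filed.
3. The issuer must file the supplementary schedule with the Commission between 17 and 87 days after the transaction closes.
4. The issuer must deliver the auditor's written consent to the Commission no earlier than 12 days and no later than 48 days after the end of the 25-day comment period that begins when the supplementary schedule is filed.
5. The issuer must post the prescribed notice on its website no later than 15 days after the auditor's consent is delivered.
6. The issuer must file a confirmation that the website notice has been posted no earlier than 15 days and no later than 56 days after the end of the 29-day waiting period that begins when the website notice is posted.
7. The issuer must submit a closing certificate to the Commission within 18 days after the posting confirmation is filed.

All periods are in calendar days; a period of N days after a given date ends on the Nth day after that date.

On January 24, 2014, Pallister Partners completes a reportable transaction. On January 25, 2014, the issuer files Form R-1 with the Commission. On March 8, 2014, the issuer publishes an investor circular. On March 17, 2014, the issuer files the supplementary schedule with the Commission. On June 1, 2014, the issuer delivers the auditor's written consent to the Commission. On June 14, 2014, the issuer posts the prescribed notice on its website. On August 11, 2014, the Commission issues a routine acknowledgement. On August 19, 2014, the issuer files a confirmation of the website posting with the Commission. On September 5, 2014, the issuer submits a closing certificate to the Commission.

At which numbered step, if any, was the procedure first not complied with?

Step 4

(1) due by January 24, 2014 + 38 days = March 3, 2014; done January 25, 2014 — timely.
(2) permitted from February 16, 2014 + 18 days = March 6, 2014 onward; March 8, 2014 is on or after that date.
(3) the permitted window runs from January 24, 2014 + 17 = February 10, 2014 to January 24, 2014 + 87 = April 21, 2014; March 17, 2014 falls inside that range.
(4) the permitted window runs from April 11, 2014 + 12 = April 23, 2014 to April 11, 2014 + 48 = May 29, 2014; June 1, 2014 is 3 days past the end of the window.
No need to go further; step 4 was not satisfied.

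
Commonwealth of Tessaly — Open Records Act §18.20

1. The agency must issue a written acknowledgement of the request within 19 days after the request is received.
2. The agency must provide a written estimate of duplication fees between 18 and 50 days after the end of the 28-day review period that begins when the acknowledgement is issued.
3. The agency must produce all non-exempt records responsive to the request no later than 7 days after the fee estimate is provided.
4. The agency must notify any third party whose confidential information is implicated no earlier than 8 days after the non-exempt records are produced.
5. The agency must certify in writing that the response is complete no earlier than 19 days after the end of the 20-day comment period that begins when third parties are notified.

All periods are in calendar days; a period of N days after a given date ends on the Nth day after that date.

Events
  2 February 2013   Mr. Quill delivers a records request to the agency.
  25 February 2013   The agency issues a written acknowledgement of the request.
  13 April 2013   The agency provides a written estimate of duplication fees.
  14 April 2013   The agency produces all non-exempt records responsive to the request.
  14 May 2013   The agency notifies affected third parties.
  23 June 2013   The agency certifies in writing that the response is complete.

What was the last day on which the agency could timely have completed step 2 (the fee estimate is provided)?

The acknowledgement is issued on 25 February 2013; the 28-day review period therefore ends 25 March 2013, and step 2 runs from that date. The window is 18–50 days after 25 March 2013; it closes on 14 May 2013.

14 May 2013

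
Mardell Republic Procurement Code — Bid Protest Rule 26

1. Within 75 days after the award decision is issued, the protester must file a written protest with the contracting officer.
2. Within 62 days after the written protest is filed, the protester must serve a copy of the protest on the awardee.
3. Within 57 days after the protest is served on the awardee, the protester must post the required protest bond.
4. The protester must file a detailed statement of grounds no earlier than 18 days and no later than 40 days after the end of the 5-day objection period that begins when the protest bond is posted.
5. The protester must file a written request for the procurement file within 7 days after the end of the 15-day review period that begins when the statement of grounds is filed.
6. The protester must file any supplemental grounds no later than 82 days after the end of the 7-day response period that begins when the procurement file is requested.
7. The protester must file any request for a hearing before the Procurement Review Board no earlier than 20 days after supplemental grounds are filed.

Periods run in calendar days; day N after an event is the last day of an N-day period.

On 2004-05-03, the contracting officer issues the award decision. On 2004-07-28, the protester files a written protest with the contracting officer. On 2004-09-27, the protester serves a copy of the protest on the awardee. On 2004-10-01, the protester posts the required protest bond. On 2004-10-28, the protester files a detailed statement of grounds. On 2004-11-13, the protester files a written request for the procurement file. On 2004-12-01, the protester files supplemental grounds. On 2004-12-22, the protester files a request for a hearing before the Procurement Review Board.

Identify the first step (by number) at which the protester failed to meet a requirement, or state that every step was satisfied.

Step 1: 75 days after 2004-05-03 (when the award decision is issued) is 2004-07-17; 2004-07-28 misses that deadline by 11 days.
Later steps need not be reached.

Step 1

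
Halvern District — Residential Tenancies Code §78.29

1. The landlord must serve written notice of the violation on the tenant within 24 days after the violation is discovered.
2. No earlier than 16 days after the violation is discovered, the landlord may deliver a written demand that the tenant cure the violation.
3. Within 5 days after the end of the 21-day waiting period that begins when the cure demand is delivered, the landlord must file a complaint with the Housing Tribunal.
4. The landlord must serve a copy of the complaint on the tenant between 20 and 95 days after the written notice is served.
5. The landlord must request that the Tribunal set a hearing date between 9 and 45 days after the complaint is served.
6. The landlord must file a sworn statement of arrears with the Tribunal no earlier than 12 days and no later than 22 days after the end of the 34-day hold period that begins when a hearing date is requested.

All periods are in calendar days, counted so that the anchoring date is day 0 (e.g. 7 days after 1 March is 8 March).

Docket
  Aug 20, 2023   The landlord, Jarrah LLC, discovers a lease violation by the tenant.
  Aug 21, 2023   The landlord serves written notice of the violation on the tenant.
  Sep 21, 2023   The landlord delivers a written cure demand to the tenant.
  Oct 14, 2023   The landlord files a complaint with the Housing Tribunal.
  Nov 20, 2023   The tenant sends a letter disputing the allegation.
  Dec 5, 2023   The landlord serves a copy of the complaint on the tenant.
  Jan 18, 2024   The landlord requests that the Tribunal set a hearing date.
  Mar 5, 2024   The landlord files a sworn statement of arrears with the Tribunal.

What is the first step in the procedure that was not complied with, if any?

Step 4

Step 1 — counting 24 days from Aug 20, 2023 (when the violation is discovered) gives a deadline of Sep 13, 2023; done Aug 21, 2023 — timely.
Step 2 — must wait 16 days from Aug 20, 2023 (when the violation is discovered), so not before Sep 5, 2023; done Sep 21, 2023, after the minimum wait.
Step 3 — counting 5 days from Oct 12, 2023 (end of the 21-day waiting period, which began when the cure demand is delivered on Sep 21, 2023) gives a deadline of Oct 17, 2023; done Oct 14, 2023 — timely.
Step 4 — 20 and 95 days from Aug 21, 2023 (when the written notice is served) are Sep 10, 2023 and Nov 24, 2023 respectively; done Dec 5, 2023 — 11 days after the window closed.
No need to go further; step 4 was not satisfied.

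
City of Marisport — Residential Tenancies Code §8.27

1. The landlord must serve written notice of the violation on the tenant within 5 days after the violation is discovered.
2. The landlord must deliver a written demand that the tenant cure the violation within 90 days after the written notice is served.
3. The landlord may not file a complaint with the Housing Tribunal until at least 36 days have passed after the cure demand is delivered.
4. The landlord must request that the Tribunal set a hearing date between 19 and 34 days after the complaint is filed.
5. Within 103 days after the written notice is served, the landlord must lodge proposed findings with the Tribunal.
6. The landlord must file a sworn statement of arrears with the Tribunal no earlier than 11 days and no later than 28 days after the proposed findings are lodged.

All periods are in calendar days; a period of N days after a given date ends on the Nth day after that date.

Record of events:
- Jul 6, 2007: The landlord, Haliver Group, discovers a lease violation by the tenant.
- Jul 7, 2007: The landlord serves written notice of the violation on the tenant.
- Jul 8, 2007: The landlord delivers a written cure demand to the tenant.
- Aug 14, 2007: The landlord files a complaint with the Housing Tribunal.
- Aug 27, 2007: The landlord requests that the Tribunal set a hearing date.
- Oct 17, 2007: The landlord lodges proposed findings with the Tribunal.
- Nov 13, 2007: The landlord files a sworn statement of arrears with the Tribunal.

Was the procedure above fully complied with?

No

(1) due by Jul 6, 2007 + 5 days = Jul 11, 2007; done Jul 7, 2007 — timely.
(2) due by Jul 7, 2007 + 90 days = Oct 5, 2007; done Jul 8, 2007 — timely.
(3) permitted from Jul 8, 2007 + 36 days = Aug 13, 2007 onward; done Aug 14, 2007, after the minimum wait.
(4) the permitted window runs from Aug 14, 2007 + 19 = Sep 2, 2007 to Aug 14, 2007 + 34 = Sep 17, 2007; Aug 27, 2007 is 6 days too early.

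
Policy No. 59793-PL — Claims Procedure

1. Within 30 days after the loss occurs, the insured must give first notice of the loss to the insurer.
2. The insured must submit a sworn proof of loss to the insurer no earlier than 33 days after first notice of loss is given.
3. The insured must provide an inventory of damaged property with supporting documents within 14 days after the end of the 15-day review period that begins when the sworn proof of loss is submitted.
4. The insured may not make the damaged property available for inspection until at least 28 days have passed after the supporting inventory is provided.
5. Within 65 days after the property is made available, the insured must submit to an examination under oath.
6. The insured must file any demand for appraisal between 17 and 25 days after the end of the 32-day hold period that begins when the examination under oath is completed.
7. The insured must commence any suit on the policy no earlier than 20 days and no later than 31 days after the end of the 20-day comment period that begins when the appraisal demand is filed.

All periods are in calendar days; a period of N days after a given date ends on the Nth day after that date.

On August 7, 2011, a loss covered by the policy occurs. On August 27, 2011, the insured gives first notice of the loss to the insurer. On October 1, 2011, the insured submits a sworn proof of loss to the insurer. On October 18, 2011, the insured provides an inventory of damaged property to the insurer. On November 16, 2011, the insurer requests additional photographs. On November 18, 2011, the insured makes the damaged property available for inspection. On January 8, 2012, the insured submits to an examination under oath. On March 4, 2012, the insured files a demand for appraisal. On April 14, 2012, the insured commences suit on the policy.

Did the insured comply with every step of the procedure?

Step 1: 30 days after August 7, 2011 (when the loss occurs) is September 6, 2011; completed August 27, 2011, before the deadline.
Step 2: the earliest permitted date is 33 days after August 27, 2011 (when first notice of loss is given), i.e. September 29, 2011; October 1, 2011 is on or after that date.
Step 3: 14 days after October 16, 2011 (end of the 15-day review period, which began when the sworn proof of loss is submitted on October 1, 2011) is October 30, 2011; done October 18, 2011 — timely.
Step 4: the earliest permitted date is 28 days after October 18, 2011 (when the supporting inventory is provided), i.e. November 15, 2011; done November 18, 2011 — permitted.
Step 5: 65 days after November 18, 2011 (when the property is made available) is January 22, 2012; January 8, 2012 is within that limit.
Step 6: the window is 17–25 days after February 9, 2012 (end of the 32-day hold period, which began when the examination under oath is completed on January 8, 2012), so February 26, 2012 through March 5, 2012; done March 4, 2012 — within the window.
Step 7: the window is 20–31 days after March 24, 2012 (end of the 20-day comment period, which began when the appraisal demand is filed on March 4, 2012), so April 13, 2012 through April 24, 2012; done April 14, 2012, which is between those dates.

Yes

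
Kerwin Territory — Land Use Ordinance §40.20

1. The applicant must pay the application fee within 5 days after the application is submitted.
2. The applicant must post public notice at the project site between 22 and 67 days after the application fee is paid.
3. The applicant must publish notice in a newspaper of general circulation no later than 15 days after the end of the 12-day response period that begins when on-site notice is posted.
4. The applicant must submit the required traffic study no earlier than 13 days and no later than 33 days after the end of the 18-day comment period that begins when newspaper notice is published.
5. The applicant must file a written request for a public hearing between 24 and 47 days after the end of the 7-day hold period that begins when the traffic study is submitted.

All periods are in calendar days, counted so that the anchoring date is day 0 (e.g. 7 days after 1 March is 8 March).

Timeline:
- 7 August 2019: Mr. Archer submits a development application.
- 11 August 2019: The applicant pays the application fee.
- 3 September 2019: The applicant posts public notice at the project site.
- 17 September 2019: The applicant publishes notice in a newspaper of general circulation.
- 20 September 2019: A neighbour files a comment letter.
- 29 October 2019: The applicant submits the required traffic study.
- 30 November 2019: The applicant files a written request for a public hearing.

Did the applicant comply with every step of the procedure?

Yes

Step 1: 5 days after 7 August 2019 (when the application is submitted) is 12 August 2019; completed 11 August 2019, before the deadline.
Step 2: the window is 22–67 days after 11 August 2019 (when the application fee is paid), so 2 September 2019 through 17 October 2019; 3 September 2019 falls inside that range.
Step 3: 15 days after 15 September 2019 (end of the 12-day response period, which began when on-site notice is posted on 3 September 2019) is 30 September 2019; 17 September 2019 is within that limit.
Step 4: the window is 13–33 days after 5 October 2019 (end of the 18-day comment period, which began when newspaper notice is published on 17 September 2019), so 18 October 2019 through 7 November 2019; done 29 October 2019 — within the window.
Step 5: the window is 24–47 days after 5 November 2019 (end of the 7-day hold period, which began when the traffic study is submitted on 29 October 2019), so 29 November 2019 through 22 December 2019; done 30 November 2019 — within the window.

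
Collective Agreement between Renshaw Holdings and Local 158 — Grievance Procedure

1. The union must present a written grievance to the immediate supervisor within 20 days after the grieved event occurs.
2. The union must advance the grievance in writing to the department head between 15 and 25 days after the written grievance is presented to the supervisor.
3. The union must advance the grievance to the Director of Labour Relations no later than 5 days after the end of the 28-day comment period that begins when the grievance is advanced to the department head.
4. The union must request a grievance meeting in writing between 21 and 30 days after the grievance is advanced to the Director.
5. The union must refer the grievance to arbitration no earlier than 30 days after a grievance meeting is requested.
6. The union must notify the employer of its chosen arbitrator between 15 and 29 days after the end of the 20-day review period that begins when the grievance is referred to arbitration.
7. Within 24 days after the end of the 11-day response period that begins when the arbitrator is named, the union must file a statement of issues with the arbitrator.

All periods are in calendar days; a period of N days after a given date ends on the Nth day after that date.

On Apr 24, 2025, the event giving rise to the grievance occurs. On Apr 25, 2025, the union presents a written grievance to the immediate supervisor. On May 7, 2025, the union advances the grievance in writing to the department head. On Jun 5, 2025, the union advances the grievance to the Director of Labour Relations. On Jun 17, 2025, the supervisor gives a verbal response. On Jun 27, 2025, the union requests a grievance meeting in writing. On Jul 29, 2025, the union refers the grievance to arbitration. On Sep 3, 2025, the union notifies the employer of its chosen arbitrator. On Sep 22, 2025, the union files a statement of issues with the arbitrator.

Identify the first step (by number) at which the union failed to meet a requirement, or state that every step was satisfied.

Step 2

(1) due by Apr 24, 2025 + 20 days = May 14, 2025; done Apr 25, 2025 — timely.
(2) the permitted window runs from Apr 25, 2025 + 15 = May 10, 2025 to Apr 25, 2025 + 25 = May 20, 2025; done May 7, 2025 — 3 days before the window opened.
No need to go further; step 2 was not satisfied.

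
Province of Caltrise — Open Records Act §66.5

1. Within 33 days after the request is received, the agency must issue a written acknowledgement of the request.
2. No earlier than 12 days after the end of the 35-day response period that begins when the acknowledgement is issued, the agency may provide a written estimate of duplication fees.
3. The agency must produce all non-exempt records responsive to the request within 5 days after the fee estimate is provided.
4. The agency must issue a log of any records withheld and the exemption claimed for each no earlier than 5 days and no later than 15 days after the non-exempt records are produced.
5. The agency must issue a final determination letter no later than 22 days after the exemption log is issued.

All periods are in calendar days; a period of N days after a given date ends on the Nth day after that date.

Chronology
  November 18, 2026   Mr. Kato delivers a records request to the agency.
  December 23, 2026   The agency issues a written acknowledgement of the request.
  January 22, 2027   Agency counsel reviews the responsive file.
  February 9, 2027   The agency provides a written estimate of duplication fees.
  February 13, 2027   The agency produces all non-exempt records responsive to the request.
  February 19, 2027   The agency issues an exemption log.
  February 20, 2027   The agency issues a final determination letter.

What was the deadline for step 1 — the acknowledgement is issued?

December 21, 2026

Step 1 runs from November 18, 2026, when the request is received. 33 days after November 18, 2026 is December 21, 2026.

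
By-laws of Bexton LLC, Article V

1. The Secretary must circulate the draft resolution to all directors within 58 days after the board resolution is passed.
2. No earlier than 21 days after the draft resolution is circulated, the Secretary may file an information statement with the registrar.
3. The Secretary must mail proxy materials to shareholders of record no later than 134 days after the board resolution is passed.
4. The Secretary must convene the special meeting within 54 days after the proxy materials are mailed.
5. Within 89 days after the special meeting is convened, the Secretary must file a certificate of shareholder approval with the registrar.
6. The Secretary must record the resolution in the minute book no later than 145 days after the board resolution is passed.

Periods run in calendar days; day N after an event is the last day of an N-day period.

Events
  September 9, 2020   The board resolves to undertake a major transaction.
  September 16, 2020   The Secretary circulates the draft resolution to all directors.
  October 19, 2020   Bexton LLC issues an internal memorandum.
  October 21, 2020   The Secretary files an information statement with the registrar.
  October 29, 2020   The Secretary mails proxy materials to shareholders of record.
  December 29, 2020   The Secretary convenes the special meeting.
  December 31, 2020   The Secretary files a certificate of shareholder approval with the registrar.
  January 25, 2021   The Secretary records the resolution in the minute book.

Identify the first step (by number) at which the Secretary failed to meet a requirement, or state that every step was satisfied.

Step 4

(1) due by September 9, 2020 + 58 days = November 6, 2020; completed September 16, 2020, before the deadline.
(2) permitted from September 16, 2020 + 21 days = October 7, 2020 onward; done October 21, 2020, after the minimum wait.
(3) due by September 9, 2020 + 134 days = January 21, 2021; October 29, 2020 is within that limit.
(4) due by October 29, 2020 + 54 days = December 22, 2020; not done until December 29, 2020, 7 days after the deadline.
No need to go further; step 4 was not satisfied.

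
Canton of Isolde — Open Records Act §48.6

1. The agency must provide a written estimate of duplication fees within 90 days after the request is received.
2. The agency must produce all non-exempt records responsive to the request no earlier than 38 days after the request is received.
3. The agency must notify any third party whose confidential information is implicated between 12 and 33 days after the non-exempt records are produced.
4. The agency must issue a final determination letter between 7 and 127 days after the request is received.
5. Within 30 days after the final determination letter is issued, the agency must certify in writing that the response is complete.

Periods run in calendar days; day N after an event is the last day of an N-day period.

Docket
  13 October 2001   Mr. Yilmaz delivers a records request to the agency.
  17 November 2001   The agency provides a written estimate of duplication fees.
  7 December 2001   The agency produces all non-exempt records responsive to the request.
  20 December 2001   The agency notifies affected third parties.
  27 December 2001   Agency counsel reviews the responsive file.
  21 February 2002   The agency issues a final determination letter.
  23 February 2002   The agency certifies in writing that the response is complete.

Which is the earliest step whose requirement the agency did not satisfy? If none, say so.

Step 1: 90 days after 13 October 2001 (when the request is received) is 11 January 2002; completed 17 November 2001, before the deadline.
Step 2: the earliest permitted date is 38 days after 13 October 2001 (when the request is received), i.e. 20 November 2001; 7 December 2001 is on or after that date.
Step 3: the window is 12–33 days after 7 December 2001 (when the non-exempt records are produced), so 19 December 2001 through 9 January 2002; done 20 December 2001 — within the window.
Step 4: the window is 7–127 days after 13 October 2001 (when the request is received), so 20 October 2001 through 17 February 2002; 21 February 2002 is 4 days past the end of the window.

Step 4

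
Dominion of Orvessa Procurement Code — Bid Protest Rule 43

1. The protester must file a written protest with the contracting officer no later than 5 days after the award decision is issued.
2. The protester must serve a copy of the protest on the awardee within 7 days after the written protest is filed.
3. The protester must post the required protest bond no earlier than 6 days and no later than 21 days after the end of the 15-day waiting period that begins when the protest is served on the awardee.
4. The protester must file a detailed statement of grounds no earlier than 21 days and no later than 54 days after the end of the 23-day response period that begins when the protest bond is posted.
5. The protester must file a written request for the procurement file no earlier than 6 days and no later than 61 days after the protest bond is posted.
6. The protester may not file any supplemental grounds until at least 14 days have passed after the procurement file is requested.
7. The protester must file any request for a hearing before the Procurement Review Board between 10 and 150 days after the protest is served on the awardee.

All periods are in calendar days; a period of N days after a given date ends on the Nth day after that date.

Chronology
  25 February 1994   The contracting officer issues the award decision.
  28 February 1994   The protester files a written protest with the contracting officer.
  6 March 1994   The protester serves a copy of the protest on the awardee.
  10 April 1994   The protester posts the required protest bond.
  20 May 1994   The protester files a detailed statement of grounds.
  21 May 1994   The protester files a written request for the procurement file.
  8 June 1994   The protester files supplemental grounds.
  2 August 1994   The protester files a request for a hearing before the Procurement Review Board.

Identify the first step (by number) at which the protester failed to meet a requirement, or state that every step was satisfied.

(1) due by 25 February 1994 + 5 days = 2 March 1994; 28 February 1994 is within that limit.
(2) due by 28 February 1994 + 7 days = 7 March 1994; completed 6 March 1994, before the deadline.
(3) the permitted window runs from 21 March 1994 + 6 = 27 March 1994 to 21 March 1994 + 21 = 11 April 1994; done 10 April 1994 — within the window.
(4) the permitted window runs from 3 May 1994 + 21 = 24 May 1994 to 3 May 1994 + 54 = 26 June 1994; done 20 May 1994 — 4 days before the window opened.

Step 4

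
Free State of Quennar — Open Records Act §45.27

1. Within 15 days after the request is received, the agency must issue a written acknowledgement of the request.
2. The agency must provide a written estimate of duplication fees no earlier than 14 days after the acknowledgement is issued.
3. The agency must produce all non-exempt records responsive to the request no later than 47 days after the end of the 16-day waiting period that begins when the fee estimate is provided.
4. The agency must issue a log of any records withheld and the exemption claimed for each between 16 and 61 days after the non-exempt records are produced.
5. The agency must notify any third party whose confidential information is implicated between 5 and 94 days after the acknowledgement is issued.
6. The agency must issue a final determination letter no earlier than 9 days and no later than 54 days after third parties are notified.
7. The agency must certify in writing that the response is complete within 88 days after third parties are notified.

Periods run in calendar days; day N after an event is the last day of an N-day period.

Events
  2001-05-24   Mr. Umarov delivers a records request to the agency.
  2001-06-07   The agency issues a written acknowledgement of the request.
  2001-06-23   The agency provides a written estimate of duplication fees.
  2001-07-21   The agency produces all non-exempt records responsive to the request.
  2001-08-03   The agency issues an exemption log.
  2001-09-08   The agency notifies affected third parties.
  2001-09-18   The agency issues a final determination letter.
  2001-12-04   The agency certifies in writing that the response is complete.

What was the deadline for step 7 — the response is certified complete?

Step 7 runs from 2001-09-08, when third parties are notified. 88 days after 2001-09-08 is 2001-12-05.

2001-12-05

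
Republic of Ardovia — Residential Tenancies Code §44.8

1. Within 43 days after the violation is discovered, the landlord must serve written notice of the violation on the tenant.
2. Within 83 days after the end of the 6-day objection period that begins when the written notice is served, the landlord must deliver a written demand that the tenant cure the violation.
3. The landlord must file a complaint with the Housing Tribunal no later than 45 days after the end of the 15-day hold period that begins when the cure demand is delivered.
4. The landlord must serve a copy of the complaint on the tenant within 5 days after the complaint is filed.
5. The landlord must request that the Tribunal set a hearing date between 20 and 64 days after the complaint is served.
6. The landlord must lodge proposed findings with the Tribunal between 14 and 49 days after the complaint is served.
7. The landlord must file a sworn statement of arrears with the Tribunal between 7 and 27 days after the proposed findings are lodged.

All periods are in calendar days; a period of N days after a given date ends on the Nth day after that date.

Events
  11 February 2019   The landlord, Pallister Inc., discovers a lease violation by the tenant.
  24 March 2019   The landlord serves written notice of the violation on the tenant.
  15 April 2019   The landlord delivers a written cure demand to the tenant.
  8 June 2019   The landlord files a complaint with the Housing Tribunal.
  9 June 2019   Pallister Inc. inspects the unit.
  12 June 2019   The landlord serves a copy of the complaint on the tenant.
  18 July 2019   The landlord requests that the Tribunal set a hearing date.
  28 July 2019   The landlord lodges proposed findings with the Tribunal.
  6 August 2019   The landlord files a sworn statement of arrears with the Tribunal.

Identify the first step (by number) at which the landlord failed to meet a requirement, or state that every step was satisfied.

(1) due by 11 February 2019 + 43 days = 26 March 2019; completed 24 March 2019, before the deadline.
(2) due by 30 March 2019 + 83 days = 21 June 2019; 15 April 2019 is within that limit.
(3) due by 30 April 2019 + 45 days = 14 June 2019; done 8 June 2019 — timely.
(4) due by 8 June 2019 + 5 days = 13 June 2019; completed 12 June 2019, before the deadline.
(5) the permitted window runs from 12 June 2019 + 20 = 2 July 2019 to 12 June 2019 + 64 = 15 August 2019; done 18 July 2019, which is between those dates.
(6) the permitted window runs from 12 June 2019 + 14 = 26 June 2019 to 12 June 2019 + 49 = 31 July 2019; done 28 July 2019, which is between those dates.
(7) the permitted window runs from 28 July 2019 + 7 = 4 August 2019 to 28 July 2019 + 27 = 24 August 2019; done 6 August 2019, which is between those dates.

None — every step was satisfied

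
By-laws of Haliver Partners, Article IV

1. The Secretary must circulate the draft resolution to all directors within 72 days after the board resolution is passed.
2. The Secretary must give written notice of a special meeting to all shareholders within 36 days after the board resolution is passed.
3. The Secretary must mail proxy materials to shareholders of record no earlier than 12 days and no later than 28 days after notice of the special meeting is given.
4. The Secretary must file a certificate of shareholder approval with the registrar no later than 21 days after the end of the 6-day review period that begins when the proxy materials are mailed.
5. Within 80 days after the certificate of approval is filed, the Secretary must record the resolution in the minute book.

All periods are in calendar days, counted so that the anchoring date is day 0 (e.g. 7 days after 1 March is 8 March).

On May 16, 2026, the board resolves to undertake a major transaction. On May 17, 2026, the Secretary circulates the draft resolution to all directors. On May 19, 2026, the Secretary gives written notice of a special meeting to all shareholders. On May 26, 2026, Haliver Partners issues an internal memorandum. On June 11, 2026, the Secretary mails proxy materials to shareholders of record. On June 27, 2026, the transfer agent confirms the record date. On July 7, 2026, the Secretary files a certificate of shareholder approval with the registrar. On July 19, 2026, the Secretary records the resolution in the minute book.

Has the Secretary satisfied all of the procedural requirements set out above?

(1) due by May 16, 2026 + 72 days = July 27, 2026; completed May 17, 2026, before the deadline.
(2) due by May 16, 2026 + 36 days = June 21, 2026; May 19, 2026 is within that limit.
(3) the permitted window runs from May 19, 2026 + 12 = May 31, 2026 to May 19, 2026 + 28 = June 16, 2026; June 11, 2026 falls inside that range.
(4) due by June 17, 2026 + 21 days = July 8, 2026; done July 7, 2026 — timely.
(5) due by July 7, 2026 + 80 days = September 25, 2026; done July 19, 2026 — timely.

Yes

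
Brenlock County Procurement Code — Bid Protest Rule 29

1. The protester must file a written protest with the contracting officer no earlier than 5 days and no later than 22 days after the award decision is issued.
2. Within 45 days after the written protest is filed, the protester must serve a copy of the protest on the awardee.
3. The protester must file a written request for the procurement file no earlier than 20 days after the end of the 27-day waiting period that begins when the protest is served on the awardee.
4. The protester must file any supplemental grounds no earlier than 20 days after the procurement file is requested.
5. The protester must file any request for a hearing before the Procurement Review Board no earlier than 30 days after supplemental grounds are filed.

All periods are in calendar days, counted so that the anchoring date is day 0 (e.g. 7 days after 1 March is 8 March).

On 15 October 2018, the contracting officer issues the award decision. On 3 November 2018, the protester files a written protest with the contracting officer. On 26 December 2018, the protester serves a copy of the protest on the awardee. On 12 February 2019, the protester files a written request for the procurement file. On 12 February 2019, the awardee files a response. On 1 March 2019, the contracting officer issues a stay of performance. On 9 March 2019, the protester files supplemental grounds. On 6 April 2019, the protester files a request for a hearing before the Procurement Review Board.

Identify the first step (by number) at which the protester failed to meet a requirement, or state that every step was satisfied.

Step 2

Step 1 — 5 and 22 days from 15 October 2018 (when the award decision is issued) are 20 October 2018 and 6 November 2018 respectively; done 3 November 2018 — within the window.
Step 2 — counting 45 days from 3 November 2018 (when the written protest is filed) gives a deadline of 18 December 2018; done 26 December 2018 — 8 days late.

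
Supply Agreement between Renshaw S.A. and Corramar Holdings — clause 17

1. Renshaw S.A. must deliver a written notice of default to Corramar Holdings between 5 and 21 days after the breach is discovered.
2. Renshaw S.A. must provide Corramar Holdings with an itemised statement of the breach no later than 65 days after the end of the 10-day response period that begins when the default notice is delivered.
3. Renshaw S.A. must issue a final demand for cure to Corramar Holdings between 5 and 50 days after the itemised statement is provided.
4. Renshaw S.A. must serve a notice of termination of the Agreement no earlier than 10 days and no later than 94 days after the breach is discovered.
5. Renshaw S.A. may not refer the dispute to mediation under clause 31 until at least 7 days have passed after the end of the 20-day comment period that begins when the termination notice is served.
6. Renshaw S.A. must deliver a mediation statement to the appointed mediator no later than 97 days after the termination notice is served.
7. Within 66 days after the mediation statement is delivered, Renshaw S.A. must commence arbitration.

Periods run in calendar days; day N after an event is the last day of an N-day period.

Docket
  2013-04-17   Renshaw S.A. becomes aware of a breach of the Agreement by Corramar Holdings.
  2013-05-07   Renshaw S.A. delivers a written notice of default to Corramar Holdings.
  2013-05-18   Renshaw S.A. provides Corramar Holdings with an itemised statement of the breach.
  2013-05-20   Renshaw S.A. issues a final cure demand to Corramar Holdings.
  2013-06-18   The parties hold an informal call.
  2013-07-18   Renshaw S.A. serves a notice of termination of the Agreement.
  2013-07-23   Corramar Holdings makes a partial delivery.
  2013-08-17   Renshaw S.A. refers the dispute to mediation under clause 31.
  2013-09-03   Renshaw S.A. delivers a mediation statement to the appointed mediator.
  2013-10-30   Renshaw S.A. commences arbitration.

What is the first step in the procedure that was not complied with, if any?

Step 1: the window is 5–21 days after 2013-04-17 (when the breach is discovered), so 2013-04-22 through 2013-05-08; done 2013-05-07 — within the window.
Step 2: 65 days after 2013-05-17 (end of the 10-day response period, which began when the default notice is delivered on 2013-05-07) is 2013-07-21; 2013-05-18 is within that limit.
Step 3: the window is 5–50 days after 2013-05-18 (when the itemised statement is provided), so 2013-05-23 through 2013-07-07; done 2013-05-20 — 3 days before the window opened.
No need to go further; step 3 was not satisfied.

Step 3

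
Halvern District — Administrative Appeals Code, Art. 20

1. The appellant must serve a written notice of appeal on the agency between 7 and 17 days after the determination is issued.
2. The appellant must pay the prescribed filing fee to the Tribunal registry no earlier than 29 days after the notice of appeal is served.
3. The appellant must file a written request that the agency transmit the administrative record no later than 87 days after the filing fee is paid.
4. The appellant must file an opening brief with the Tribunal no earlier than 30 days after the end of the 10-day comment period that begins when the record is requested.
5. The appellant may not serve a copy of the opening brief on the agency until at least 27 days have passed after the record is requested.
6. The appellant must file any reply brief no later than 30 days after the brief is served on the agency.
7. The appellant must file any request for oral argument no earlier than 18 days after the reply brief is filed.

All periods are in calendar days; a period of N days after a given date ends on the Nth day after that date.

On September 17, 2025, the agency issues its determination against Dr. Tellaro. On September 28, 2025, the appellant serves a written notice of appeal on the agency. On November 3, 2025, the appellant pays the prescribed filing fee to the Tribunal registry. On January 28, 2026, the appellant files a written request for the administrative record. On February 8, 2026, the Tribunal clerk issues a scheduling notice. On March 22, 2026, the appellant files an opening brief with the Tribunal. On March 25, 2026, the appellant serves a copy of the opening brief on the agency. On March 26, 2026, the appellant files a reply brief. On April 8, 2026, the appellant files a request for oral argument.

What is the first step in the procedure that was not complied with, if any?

(1) the permitted window runs from September 17, 2025 + 7 = September 24, 2025 to September 17, 2025 + 17 = October 4, 2025; September 28, 2025 falls inside that range.
(2) permitted from September 28, 2025 + 29 days = October 27, 2025 onward; done November 3, 2025, after the minimum wait.
(3) due by November 3, 2025 + 87 days = January 29, 2026; January 28, 2026 is within that limit.
(4) permitted from February 7, 2026 + 30 days = March 9, 2026 onward; done March 22, 2026, after the minimum wait.
(5) permitted from January 28, 2026 + 27 days = February 24, 2026 onward; March 25, 2026 is on or after that date.
(6) due by March 25, 2026 + 30 days = April 24, 2026; March 26, 2026 is within that limit.
(7) permitted from March 26, 2026 + 18 days = April 13, 2026 onward; done April 8, 2026 — 5 days too early.
Later steps need not be reached.

Step 7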